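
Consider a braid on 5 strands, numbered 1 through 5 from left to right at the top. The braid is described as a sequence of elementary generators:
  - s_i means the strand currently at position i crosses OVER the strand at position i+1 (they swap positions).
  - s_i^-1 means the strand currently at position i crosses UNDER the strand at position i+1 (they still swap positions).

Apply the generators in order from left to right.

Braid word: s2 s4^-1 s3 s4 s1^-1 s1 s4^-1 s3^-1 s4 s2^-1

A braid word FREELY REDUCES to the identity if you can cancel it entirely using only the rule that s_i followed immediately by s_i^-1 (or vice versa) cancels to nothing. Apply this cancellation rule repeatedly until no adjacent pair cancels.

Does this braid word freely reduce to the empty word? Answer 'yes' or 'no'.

Answer: yes

Derivation:
Gen 1 (s2): push. Stack: [s2]
Gen 2 (s4^-1): push. Stack: [s2 s4^-1]
Gen 3 (s3): push. Stack: [s2 s4^-1 s3]
Gen 4 (s4): push. Stack: [s2 s4^-1 s3 s4]
Gen 5 (s1^-1): push. Stack: [s2 s4^-1 s3 s4 s1^-1]
Gen 6 (s1): cancels prior s1^-1. Stack: [s2 s4^-1 s3 s4]
Gen 7 (s4^-1): cancels prior s4. Stack: [s2 s4^-1 s3]
Gen 8 (s3^-1): cancels prior s3. Stack: [s2 s4^-1]
Gen 9 (s4): cancels prior s4^-1. Stack: [s2]
Gen 10 (s2^-1): cancels prior s2. Stack: []
Reduced word: (empty)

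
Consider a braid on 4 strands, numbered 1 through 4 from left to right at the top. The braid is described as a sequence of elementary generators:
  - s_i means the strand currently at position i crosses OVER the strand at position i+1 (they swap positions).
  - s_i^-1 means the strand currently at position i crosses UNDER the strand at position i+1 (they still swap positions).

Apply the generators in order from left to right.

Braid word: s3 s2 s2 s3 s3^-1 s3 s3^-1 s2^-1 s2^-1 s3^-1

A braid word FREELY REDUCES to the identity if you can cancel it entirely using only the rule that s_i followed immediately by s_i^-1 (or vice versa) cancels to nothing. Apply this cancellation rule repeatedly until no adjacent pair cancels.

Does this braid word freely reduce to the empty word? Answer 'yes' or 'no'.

Gen 1 (s3): push. Stack: [s3]
Gen 2 (s2): push. Stack: [s3 s2]
Gen 3 (s2): push. Stack: [s3 s2 s2]
Gen 4 (s3): push. Stack: [s3 s2 s2 s3]
Gen 5 (s3^-1): cancels prior s3. Stack: [s3 s2 s2]
Gen 6 (s3): push. Stack: [s3 s2 s2 s3]
Gen 7 (s3^-1): cancels prior s3. Stack: [s3 s2 s2]
Gen 8 (s2^-1): cancels prior s2. Stack: [s3 s2]
Gen 9 (s2^-1): cancels prior s2. Stack: [s3]
Gen 10 (s3^-1): cancels prior s3. Stack: []
Reduced word: (empty)

Answer: yes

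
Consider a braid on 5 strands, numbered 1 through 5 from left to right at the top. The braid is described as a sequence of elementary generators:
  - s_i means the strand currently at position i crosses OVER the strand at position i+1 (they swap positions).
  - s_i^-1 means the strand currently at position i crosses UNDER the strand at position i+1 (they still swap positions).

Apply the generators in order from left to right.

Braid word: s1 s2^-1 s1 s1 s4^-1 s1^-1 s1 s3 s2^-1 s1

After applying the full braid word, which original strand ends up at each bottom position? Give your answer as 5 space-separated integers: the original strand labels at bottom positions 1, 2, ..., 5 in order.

Answer: 5 2 3 1 4

Derivation:
Gen 1 (s1): strand 1 crosses over strand 2. Perm now: [2 1 3 4 5]
Gen 2 (s2^-1): strand 1 crosses under strand 3. Perm now: [2 3 1 4 5]
Gen 3 (s1): strand 2 crosses over strand 3. Perm now: [3 2 1 4 5]
Gen 4 (s1): strand 3 crosses over strand 2. Perm now: [2 3 1 4 5]
Gen 5 (s4^-1): strand 4 crosses under strand 5. Perm now: [2 3 1 5 4]
Gen 6 (s1^-1): strand 2 crosses under strand 3. Perm now: [3 2 1 5 4]
Gen 7 (s1): strand 3 crosses over strand 2. Perm now: [2 3 1 5 4]
Gen 8 (s3): strand 1 crosses over strand 5. Perm now: [2 3 5 1 4]
Gen 9 (s2^-1): strand 3 crosses under strand 5. Perm now: [2 5 3 1 4]
Gen 10 (s1): strand 2 crosses over strand 5. Perm now: [5 2 3 1 4]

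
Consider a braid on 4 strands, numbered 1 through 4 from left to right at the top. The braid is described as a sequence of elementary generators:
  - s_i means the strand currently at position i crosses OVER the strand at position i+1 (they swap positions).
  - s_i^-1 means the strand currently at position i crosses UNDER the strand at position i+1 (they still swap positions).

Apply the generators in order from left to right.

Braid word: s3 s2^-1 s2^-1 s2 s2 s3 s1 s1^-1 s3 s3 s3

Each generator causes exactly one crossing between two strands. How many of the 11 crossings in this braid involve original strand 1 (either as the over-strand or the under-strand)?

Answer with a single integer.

Gen 1: crossing 3x4. Involves strand 1? no. Count so far: 0
Gen 2: crossing 2x4. Involves strand 1? no. Count so far: 0
Gen 3: crossing 4x2. Involves strand 1? no. Count so far: 0
Gen 4: crossing 2x4. Involves strand 1? no. Count so far: 0
Gen 5: crossing 4x2. Involves strand 1? no. Count so far: 0
Gen 6: crossing 4x3. Involves strand 1? no. Count so far: 0
Gen 7: crossing 1x2. Involves strand 1? yes. Count so far: 1
Gen 8: crossing 2x1. Involves strand 1? yes. Count so far: 2
Gen 9: crossing 3x4. Involves strand 1? no. Count so far: 2
Gen 10: crossing 4x3. Involves strand 1? no. Count so far: 2
Gen 11: crossing 3x4. Involves strand 1? no. Count so far: 2

Answer: 2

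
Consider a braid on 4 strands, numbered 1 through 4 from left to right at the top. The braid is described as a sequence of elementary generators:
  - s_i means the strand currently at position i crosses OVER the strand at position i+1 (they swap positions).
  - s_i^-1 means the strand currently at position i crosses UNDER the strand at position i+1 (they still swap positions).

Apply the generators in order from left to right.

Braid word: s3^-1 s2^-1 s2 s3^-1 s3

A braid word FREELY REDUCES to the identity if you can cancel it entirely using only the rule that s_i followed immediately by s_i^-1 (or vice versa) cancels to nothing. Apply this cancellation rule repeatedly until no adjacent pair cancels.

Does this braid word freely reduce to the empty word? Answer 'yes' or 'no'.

Gen 1 (s3^-1): push. Stack: [s3^-1]
Gen 2 (s2^-1): push. Stack: [s3^-1 s2^-1]
Gen 3 (s2): cancels prior s2^-1. Stack: [s3^-1]
Gen 4 (s3^-1): push. Stack: [s3^-1 s3^-1]
Gen 5 (s3): cancels prior s3^-1. Stack: [s3^-1]
Reduced word: s3^-1

Answer: no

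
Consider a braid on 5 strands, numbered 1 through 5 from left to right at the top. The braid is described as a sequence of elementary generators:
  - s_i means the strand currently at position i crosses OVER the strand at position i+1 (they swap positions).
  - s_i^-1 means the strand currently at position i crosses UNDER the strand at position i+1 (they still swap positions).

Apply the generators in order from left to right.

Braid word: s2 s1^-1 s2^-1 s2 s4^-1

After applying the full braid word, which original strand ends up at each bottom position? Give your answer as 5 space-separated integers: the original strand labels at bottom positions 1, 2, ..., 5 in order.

Answer: 3 1 2 5 4

Derivation:
Gen 1 (s2): strand 2 crosses over strand 3. Perm now: [1 3 2 4 5]
Gen 2 (s1^-1): strand 1 crosses under strand 3. Perm now: [3 1 2 4 5]
Gen 3 (s2^-1): strand 1 crosses under strand 2. Perm now: [3 2 1 4 5]
Gen 4 (s2): strand 2 crosses over strand 1. Perm now: [3 1 2 4 5]
Gen 5 (s4^-1): strand 4 crosses under strand 5. Perm now: [3 1 2 5 4]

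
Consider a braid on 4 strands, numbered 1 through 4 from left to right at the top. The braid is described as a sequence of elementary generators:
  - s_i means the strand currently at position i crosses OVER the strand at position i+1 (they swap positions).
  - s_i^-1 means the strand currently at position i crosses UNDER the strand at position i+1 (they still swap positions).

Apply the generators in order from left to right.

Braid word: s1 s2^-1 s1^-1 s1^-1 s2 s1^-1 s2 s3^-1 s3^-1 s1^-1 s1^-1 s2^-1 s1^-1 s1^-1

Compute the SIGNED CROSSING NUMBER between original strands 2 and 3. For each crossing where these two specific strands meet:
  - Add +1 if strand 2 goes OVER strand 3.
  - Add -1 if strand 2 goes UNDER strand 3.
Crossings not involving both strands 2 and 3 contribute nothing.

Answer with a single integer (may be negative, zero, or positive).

Gen 1: crossing 1x2. Both 2&3? no. Sum: 0
Gen 2: crossing 1x3. Both 2&3? no. Sum: 0
Gen 3: 2 under 3. Both 2&3? yes. Contrib: -1. Sum: -1
Gen 4: 3 under 2. Both 2&3? yes. Contrib: +1. Sum: 0
Gen 5: crossing 3x1. Both 2&3? no. Sum: 0
Gen 6: crossing 2x1. Both 2&3? no. Sum: 0
Gen 7: 2 over 3. Both 2&3? yes. Contrib: +1. Sum: 1
Gen 8: crossing 2x4. Both 2&3? no. Sum: 1
Gen 9: crossing 4x2. Both 2&3? no. Sum: 1
Gen 10: crossing 1x3. Both 2&3? no. Sum: 1
Gen 11: crossing 3x1. Both 2&3? no. Sum: 1
Gen 12: 3 under 2. Both 2&3? yes. Contrib: +1. Sum: 2
Gen 13: crossing 1x2. Both 2&3? no. Sum: 2
Gen 14: crossing 2x1. Both 2&3? no. Sum: 2

Answer: 2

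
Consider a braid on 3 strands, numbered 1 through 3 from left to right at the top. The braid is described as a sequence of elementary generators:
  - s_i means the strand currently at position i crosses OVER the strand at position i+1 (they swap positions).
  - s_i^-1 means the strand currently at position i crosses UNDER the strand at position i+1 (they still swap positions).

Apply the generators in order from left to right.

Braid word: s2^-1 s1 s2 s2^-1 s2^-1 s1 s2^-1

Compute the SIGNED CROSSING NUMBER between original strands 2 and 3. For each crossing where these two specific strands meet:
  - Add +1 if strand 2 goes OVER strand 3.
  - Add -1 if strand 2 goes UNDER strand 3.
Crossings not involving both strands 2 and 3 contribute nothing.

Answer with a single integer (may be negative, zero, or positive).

Gen 1: 2 under 3. Both 2&3? yes. Contrib: -1. Sum: -1
Gen 2: crossing 1x3. Both 2&3? no. Sum: -1
Gen 3: crossing 1x2. Both 2&3? no. Sum: -1
Gen 4: crossing 2x1. Both 2&3? no. Sum: -1
Gen 5: crossing 1x2. Both 2&3? no. Sum: -1
Gen 6: 3 over 2. Both 2&3? yes. Contrib: -1. Sum: -2
Gen 7: crossing 3x1. Both 2&3? no. Sum: -2

Answer: -2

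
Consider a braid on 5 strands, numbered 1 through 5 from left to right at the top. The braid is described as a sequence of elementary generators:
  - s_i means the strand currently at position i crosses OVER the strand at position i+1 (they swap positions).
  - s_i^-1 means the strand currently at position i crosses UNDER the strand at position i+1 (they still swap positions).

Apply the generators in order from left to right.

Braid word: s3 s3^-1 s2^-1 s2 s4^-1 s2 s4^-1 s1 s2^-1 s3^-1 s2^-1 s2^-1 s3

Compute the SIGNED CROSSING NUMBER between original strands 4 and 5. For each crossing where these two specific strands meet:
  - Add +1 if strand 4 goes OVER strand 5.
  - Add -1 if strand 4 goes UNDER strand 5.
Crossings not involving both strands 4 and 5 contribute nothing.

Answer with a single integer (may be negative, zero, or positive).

Answer: 0

Derivation:
Gen 1: crossing 3x4. Both 4&5? no. Sum: 0
Gen 2: crossing 4x3. Both 4&5? no. Sum: 0
Gen 3: crossing 2x3. Both 4&5? no. Sum: 0
Gen 4: crossing 3x2. Both 4&5? no. Sum: 0
Gen 5: 4 under 5. Both 4&5? yes. Contrib: -1. Sum: -1
Gen 6: crossing 2x3. Both 4&5? no. Sum: -1
Gen 7: 5 under 4. Both 4&5? yes. Contrib: +1. Sum: 0
Gen 8: crossing 1x3. Both 4&5? no. Sum: 0
Gen 9: crossing 1x2. Both 4&5? no. Sum: 0
Gen 10: crossing 1x4. Both 4&5? no. Sum: 0
Gen 11: crossing 2x4. Both 4&5? no. Sum: 0
Gen 12: crossing 4x2. Both 4&5? no. Sum: 0
Gen 13: crossing 4x1. Both 4&5? no. Sum: 0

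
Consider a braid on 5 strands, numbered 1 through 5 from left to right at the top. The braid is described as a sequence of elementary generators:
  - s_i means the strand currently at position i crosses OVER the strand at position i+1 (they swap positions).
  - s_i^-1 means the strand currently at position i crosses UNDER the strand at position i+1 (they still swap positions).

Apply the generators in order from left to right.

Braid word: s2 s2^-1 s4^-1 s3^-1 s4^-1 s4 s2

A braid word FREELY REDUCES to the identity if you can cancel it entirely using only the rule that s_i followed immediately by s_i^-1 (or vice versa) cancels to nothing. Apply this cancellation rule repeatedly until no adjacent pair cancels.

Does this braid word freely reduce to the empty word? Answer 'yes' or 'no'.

Answer: no

Derivation:
Gen 1 (s2): push. Stack: [s2]
Gen 2 (s2^-1): cancels prior s2. Stack: []
Gen 3 (s4^-1): push. Stack: [s4^-1]
Gen 4 (s3^-1): push. Stack: [s4^-1 s3^-1]
Gen 5 (s4^-1): push. Stack: [s4^-1 s3^-1 s4^-1]
Gen 6 (s4): cancels prior s4^-1. Stack: [s4^-1 s3^-1]
Gen 7 (s2): push. Stack: [s4^-1 s3^-1 s2]
Reduced word: s4^-1 s3^-1 s2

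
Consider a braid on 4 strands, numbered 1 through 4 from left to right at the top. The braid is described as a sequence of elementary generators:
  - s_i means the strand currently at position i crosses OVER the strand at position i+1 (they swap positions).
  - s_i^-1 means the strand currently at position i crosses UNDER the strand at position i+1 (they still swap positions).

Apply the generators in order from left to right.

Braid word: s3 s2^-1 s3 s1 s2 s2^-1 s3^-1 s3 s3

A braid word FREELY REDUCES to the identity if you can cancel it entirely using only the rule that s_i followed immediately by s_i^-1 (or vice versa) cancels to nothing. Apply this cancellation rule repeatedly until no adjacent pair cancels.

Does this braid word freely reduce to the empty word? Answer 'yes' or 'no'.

Gen 1 (s3): push. Stack: [s3]
Gen 2 (s2^-1): push. Stack: [s3 s2^-1]
Gen 3 (s3): push. Stack: [s3 s2^-1 s3]
Gen 4 (s1): push. Stack: [s3 s2^-1 s3 s1]
Gen 5 (s2): push. Stack: [s3 s2^-1 s3 s1 s2]
Gen 6 (s2^-1): cancels prior s2. Stack: [s3 s2^-1 s3 s1]
Gen 7 (s3^-1): push. Stack: [s3 s2^-1 s3 s1 s3^-1]
Gen 8 (s3): cancels prior s3^-1. Stack: [s3 s2^-1 s3 s1]
Gen 9 (s3): push. Stack: [s3 s2^-1 s3 s1 s3]
Reduced word: s3 s2^-1 s3 s1 s3

Answer: no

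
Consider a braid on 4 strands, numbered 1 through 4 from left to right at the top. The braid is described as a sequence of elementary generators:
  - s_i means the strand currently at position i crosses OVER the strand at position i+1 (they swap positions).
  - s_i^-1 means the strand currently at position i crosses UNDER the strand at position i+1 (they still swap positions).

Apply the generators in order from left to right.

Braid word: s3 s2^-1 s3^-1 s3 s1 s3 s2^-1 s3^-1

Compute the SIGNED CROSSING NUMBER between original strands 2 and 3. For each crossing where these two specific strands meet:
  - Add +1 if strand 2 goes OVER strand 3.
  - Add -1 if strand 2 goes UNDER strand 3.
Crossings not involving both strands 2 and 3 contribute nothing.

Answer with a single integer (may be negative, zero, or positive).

Answer: -1

Derivation:
Gen 1: crossing 3x4. Both 2&3? no. Sum: 0
Gen 2: crossing 2x4. Both 2&3? no. Sum: 0
Gen 3: 2 under 3. Both 2&3? yes. Contrib: -1. Sum: -1
Gen 4: 3 over 2. Both 2&3? yes. Contrib: -1. Sum: -2
Gen 5: crossing 1x4. Both 2&3? no. Sum: -2
Gen 6: 2 over 3. Both 2&3? yes. Contrib: +1. Sum: -1
Gen 7: crossing 1x3. Both 2&3? no. Sum: -1
Gen 8: crossing 1x2. Both 2&3? no. Sum: -1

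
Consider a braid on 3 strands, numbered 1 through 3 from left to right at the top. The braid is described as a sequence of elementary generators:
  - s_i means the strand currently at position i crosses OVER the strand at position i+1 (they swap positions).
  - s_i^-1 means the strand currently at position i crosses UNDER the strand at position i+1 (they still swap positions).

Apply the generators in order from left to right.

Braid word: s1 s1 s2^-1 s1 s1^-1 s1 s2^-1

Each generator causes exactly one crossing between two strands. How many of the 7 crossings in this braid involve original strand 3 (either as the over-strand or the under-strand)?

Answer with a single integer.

Answer: 4

Derivation:
Gen 1: crossing 1x2. Involves strand 3? no. Count so far: 0
Gen 2: crossing 2x1. Involves strand 3? no. Count so far: 0
Gen 3: crossing 2x3. Involves strand 3? yes. Count so far: 1
Gen 4: crossing 1x3. Involves strand 3? yes. Count so far: 2
Gen 5: crossing 3x1. Involves strand 3? yes. Count so far: 3
Gen 6: crossing 1x3. Involves strand 3? yes. Count so far: 4
Gen 7: crossing 1x2. Involves strand 3? no. Count so far: 4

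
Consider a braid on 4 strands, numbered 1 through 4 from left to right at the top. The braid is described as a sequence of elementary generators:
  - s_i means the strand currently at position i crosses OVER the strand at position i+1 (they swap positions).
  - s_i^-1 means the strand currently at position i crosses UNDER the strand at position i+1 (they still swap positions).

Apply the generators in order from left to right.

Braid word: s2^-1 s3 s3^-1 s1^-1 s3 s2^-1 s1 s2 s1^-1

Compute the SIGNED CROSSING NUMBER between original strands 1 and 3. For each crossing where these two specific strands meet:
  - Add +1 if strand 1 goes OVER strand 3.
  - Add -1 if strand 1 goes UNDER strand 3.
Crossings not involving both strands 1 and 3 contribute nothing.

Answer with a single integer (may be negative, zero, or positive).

Gen 1: crossing 2x3. Both 1&3? no. Sum: 0
Gen 2: crossing 2x4. Both 1&3? no. Sum: 0
Gen 3: crossing 4x2. Both 1&3? no. Sum: 0
Gen 4: 1 under 3. Both 1&3? yes. Contrib: -1. Sum: -1
Gen 5: crossing 2x4. Both 1&3? no. Sum: -1
Gen 6: crossing 1x4. Both 1&3? no. Sum: -1
Gen 7: crossing 3x4. Both 1&3? no. Sum: -1
Gen 8: 3 over 1. Both 1&3? yes. Contrib: -1. Sum: -2
Gen 9: crossing 4x1. Both 1&3? no. Sum: -2

Answer: -2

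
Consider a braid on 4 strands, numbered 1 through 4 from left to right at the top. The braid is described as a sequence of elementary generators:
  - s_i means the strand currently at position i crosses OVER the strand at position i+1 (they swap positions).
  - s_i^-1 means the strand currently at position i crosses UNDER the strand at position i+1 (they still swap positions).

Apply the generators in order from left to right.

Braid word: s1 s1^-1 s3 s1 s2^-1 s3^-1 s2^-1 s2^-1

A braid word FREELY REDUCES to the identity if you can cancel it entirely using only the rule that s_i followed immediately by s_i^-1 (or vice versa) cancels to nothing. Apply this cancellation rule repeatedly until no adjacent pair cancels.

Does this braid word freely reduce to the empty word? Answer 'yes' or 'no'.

Answer: no

Derivation:
Gen 1 (s1): push. Stack: [s1]
Gen 2 (s1^-1): cancels prior s1. Stack: []
Gen 3 (s3): push. Stack: [s3]
Gen 4 (s1): push. Stack: [s3 s1]
Gen 5 (s2^-1): push. Stack: [s3 s1 s2^-1]
Gen 6 (s3^-1): push. Stack: [s3 s1 s2^-1 s3^-1]
Gen 7 (s2^-1): push. Stack: [s3 s1 s2^-1 s3^-1 s2^-1]
Gen 8 (s2^-1): push. Stack: [s3 s1 s2^-1 s3^-1 s2^-1 s2^-1]
Reduced word: s3 s1 s2^-1 s3^-1 s2^-1 s2^-1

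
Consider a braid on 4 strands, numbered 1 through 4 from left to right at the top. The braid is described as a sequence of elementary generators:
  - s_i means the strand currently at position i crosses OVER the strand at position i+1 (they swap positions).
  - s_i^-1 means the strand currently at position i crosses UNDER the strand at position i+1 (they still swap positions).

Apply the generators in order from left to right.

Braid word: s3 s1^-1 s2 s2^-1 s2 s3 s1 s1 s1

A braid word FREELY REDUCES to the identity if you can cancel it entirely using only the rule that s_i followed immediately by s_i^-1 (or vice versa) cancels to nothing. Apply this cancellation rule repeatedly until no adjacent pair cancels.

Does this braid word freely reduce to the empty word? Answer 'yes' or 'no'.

Gen 1 (s3): push. Stack: [s3]
Gen 2 (s1^-1): push. Stack: [s3 s1^-1]
Gen 3 (s2): push. Stack: [s3 s1^-1 s2]
Gen 4 (s2^-1): cancels prior s2. Stack: [s3 s1^-1]
Gen 5 (s2): push. Stack: [s3 s1^-1 s2]
Gen 6 (s3): push. Stack: [s3 s1^-1 s2 s3]
Gen 7 (s1): push. Stack: [s3 s1^-1 s2 s3 s1]
Gen 8 (s1): push. Stack: [s3 s1^-1 s2 s3 s1 s1]
Gen 9 (s1): push. Stack: [s3 s1^-1 s2 s3 s1 s1 s1]
Reduced word: s3 s1^-1 s2 s3 s1 s1 s1

Answer: no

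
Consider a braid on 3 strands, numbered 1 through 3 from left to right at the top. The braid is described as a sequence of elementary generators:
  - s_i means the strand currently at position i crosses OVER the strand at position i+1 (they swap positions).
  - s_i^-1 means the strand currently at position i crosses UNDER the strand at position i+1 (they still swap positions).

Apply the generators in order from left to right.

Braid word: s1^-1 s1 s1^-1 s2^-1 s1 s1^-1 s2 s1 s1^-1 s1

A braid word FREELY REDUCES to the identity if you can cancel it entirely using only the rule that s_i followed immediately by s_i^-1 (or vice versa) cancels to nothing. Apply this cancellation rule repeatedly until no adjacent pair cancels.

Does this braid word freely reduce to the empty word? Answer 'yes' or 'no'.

Gen 1 (s1^-1): push. Stack: [s1^-1]
Gen 2 (s1): cancels prior s1^-1. Stack: []
Gen 3 (s1^-1): push. Stack: [s1^-1]
Gen 4 (s2^-1): push. Stack: [s1^-1 s2^-1]
Gen 5 (s1): push. Stack: [s1^-1 s2^-1 s1]
Gen 6 (s1^-1): cancels prior s1. Stack: [s1^-1 s2^-1]
Gen 7 (s2): cancels prior s2^-1. Stack: [s1^-1]
Gen 8 (s1): cancels prior s1^-1. Stack: []
Gen 9 (s1^-1): push. Stack: [s1^-1]
Gen 10 (s1): cancels prior s1^-1. Stack: []
Reduced word: (empty)

Answer: yes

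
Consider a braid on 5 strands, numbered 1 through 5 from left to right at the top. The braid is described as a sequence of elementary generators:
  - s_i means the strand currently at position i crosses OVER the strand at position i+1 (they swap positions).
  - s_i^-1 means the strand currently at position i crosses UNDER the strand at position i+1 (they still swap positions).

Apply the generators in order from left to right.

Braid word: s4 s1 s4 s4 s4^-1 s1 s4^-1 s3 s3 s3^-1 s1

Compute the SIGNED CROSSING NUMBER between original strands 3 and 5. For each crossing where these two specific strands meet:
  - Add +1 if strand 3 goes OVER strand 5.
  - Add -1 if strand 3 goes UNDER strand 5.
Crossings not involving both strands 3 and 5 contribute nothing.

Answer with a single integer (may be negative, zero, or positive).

Gen 1: crossing 4x5. Both 3&5? no. Sum: 0
Gen 2: crossing 1x2. Both 3&5? no. Sum: 0
Gen 3: crossing 5x4. Both 3&5? no. Sum: 0
Gen 4: crossing 4x5. Both 3&5? no. Sum: 0
Gen 5: crossing 5x4. Both 3&5? no. Sum: 0
Gen 6: crossing 2x1. Both 3&5? no. Sum: 0
Gen 7: crossing 4x5. Both 3&5? no. Sum: 0
Gen 8: 3 over 5. Both 3&5? yes. Contrib: +1. Sum: 1
Gen 9: 5 over 3. Both 3&5? yes. Contrib: -1. Sum: 0
Gen 10: 3 under 5. Both 3&5? yes. Contrib: -1. Sum: -1
Gen 11: crossing 1x2. Both 3&5? no. Sum: -1

Answer: -1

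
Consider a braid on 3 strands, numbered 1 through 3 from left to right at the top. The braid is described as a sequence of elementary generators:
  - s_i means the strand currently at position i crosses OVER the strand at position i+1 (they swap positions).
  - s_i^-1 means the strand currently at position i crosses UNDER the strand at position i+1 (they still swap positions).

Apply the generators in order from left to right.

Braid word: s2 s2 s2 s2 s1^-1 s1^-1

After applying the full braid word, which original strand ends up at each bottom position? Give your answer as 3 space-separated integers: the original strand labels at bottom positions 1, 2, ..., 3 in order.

Answer: 1 2 3

Derivation:
Gen 1 (s2): strand 2 crosses over strand 3. Perm now: [1 3 2]
Gen 2 (s2): strand 3 crosses over strand 2. Perm now: [1 2 3]
Gen 3 (s2): strand 2 crosses over strand 3. Perm now: [1 3 2]
Gen 4 (s2): strand 3 crosses over strand 2. Perm now: [1 2 3]
Gen 5 (s1^-1): strand 1 crosses under strand 2. Perm now: [2 1 3]
Gen 6 (s1^-1): strand 2 crosses under strand 1. Perm now: [1 2 3]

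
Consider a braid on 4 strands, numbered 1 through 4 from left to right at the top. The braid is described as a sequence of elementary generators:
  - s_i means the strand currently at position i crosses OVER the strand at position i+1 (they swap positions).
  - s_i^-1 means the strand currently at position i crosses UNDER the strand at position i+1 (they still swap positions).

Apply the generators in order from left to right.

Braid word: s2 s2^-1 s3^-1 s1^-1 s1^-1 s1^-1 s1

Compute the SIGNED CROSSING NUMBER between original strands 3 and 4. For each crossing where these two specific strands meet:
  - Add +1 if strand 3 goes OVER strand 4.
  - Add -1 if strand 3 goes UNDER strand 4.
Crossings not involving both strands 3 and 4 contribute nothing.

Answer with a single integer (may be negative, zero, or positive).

Gen 1: crossing 2x3. Both 3&4? no. Sum: 0
Gen 2: crossing 3x2. Both 3&4? no. Sum: 0
Gen 3: 3 under 4. Both 3&4? yes. Contrib: -1. Sum: -1
Gen 4: crossing 1x2. Both 3&4? no. Sum: -1
Gen 5: crossing 2x1. Both 3&4? no. Sum: -1
Gen 6: crossing 1x2. Both 3&4? no. Sum: -1
Gen 7: crossing 2x1. Both 3&4? no. Sum: -1

Answer: -1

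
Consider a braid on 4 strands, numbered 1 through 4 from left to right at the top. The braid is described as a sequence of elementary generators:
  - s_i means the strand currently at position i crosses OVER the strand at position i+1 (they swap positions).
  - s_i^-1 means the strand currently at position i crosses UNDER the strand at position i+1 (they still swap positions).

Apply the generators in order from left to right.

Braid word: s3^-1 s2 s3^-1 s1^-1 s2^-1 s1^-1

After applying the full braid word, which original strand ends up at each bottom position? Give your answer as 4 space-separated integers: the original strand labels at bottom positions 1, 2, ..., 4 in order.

Answer: 3 4 1 2

Derivation:
Gen 1 (s3^-1): strand 3 crosses under strand 4. Perm now: [1 2 4 3]
Gen 2 (s2): strand 2 crosses over strand 4. Perm now: [1 4 2 3]
Gen 3 (s3^-1): strand 2 crosses under strand 3. Perm now: [1 4 3 2]
Gen 4 (s1^-1): strand 1 crosses under strand 4. Perm now: [4 1 3 2]
Gen 5 (s2^-1): strand 1 crosses under strand 3. Perm now: [4 3 1 2]
Gen 6 (s1^-1): strand 4 crosses under strand 3. Perm now: [3 4 1 2]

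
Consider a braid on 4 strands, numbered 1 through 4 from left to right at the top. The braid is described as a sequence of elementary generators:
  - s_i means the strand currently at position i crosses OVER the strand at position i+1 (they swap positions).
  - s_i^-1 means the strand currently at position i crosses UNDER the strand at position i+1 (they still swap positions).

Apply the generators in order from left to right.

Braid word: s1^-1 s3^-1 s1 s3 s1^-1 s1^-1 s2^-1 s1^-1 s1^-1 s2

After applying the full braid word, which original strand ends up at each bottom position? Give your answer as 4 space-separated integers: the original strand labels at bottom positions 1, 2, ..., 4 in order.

Gen 1 (s1^-1): strand 1 crosses under strand 2. Perm now: [2 1 3 4]
Gen 2 (s3^-1): strand 3 crosses under strand 4. Perm now: [2 1 4 3]
Gen 3 (s1): strand 2 crosses over strand 1. Perm now: [1 2 4 3]
Gen 4 (s3): strand 4 crosses over strand 3. Perm now: [1 2 3 4]
Gen 5 (s1^-1): strand 1 crosses under strand 2. Perm now: [2 1 3 4]
Gen 6 (s1^-1): strand 2 crosses under strand 1. Perm now: [1 2 3 4]
Gen 7 (s2^-1): strand 2 crosses under strand 3. Perm now: [1 3 2 4]
Gen 8 (s1^-1): strand 1 crosses under strand 3. Perm now: [3 1 2 4]
Gen 9 (s1^-1): strand 3 crosses under strand 1. Perm now: [1 3 2 4]
Gen 10 (s2): strand 3 crosses over strand 2. Perm now: [1 2 3 4]

Answer: 1 2 3 4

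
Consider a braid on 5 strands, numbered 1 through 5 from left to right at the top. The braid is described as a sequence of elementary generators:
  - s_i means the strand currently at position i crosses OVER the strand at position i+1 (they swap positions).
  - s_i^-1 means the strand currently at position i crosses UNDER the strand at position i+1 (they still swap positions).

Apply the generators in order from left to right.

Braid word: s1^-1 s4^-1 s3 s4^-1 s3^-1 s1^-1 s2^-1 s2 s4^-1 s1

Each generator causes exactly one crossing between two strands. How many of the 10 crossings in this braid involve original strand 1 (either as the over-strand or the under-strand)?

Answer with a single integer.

Gen 1: crossing 1x2. Involves strand 1? yes. Count so far: 1
Gen 2: crossing 4x5. Involves strand 1? no. Count so far: 1
Gen 3: crossing 3x5. Involves strand 1? no. Count so far: 1
Gen 4: crossing 3x4. Involves strand 1? no. Count so far: 1
Gen 5: crossing 5x4. Involves strand 1? no. Count so far: 1
Gen 6: crossing 2x1. Involves strand 1? yes. Count so far: 2
Gen 7: crossing 2x4. Involves strand 1? no. Count so far: 2
Gen 8: crossing 4x2. Involves strand 1? no. Count so far: 2
Gen 9: crossing 5x3. Involves strand 1? no. Count so far: 2
Gen 10: crossing 1x2. Involves strand 1? yes. Count so far: 3

Answer: 3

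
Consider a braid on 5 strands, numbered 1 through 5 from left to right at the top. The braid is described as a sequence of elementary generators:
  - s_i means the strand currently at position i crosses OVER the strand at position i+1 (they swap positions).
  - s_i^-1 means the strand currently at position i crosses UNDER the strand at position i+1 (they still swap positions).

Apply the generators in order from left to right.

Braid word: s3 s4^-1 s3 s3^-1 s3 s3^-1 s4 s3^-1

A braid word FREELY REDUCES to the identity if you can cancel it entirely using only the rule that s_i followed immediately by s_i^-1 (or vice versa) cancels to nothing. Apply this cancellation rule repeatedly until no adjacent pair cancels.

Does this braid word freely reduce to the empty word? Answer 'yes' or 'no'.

Gen 1 (s3): push. Stack: [s3]
Gen 2 (s4^-1): push. Stack: [s3 s4^-1]
Gen 3 (s3): push. Stack: [s3 s4^-1 s3]
Gen 4 (s3^-1): cancels prior s3. Stack: [s3 s4^-1]
Gen 5 (s3): push. Stack: [s3 s4^-1 s3]
Gen 6 (s3^-1): cancels prior s3. Stack: [s3 s4^-1]
Gen 7 (s4): cancels prior s4^-1. Stack: [s3]
Gen 8 (s3^-1): cancels prior s3. Stack: []
Reduced word: (empty)

Answer: yes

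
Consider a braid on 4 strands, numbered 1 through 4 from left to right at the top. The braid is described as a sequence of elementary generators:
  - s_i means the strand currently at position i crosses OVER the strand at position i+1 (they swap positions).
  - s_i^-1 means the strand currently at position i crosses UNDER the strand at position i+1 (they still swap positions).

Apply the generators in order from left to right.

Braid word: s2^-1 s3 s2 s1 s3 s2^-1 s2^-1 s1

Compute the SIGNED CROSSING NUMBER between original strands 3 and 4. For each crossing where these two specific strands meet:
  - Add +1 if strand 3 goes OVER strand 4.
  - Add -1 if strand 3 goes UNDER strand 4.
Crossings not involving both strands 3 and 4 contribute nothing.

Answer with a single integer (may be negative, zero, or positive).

Gen 1: crossing 2x3. Both 3&4? no. Sum: 0
Gen 2: crossing 2x4. Both 3&4? no. Sum: 0
Gen 3: 3 over 4. Both 3&4? yes. Contrib: +1. Sum: 1
Gen 4: crossing 1x4. Both 3&4? no. Sum: 1
Gen 5: crossing 3x2. Both 3&4? no. Sum: 1
Gen 6: crossing 1x2. Both 3&4? no. Sum: 1
Gen 7: crossing 2x1. Both 3&4? no. Sum: 1
Gen 8: crossing 4x1. Both 3&4? no. Sum: 1

Answer: 1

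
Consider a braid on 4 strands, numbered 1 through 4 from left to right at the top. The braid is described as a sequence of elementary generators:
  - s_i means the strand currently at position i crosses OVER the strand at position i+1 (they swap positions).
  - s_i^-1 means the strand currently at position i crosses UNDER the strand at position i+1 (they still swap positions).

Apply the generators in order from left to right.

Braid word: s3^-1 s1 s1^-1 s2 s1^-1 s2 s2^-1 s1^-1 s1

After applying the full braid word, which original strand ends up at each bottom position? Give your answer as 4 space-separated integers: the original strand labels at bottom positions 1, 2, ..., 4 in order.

Gen 1 (s3^-1): strand 3 crosses under strand 4. Perm now: [1 2 4 3]
Gen 2 (s1): strand 1 crosses over strand 2. Perm now: [2 1 4 3]
Gen 3 (s1^-1): strand 2 crosses under strand 1. Perm now: [1 2 4 3]
Gen 4 (s2): strand 2 crosses over strand 4. Perm now: [1 4 2 3]
Gen 5 (s1^-1): strand 1 crosses under strand 4. Perm now: [4 1 2 3]
Gen 6 (s2): strand 1 crosses over strand 2. Perm now: [4 2 1 3]
Gen 7 (s2^-1): strand 2 crosses under strand 1. Perm now: [4 1 2 3]
Gen 8 (s1^-1): strand 4 crosses under strand 1. Perm now: [1 4 2 3]
Gen 9 (s1): strand 1 crosses over strand 4. Perm now: [4 1 2 3]

Answer: 4 1 2 3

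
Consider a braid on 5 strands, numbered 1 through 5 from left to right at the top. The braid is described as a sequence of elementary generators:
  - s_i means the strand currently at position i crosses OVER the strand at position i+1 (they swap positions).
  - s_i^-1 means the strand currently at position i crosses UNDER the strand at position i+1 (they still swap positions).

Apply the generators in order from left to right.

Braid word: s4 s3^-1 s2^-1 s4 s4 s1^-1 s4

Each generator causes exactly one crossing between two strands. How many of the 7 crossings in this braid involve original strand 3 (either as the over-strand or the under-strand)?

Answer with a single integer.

Gen 1: crossing 4x5. Involves strand 3? no. Count so far: 0
Gen 2: crossing 3x5. Involves strand 3? yes. Count so far: 1
Gen 3: crossing 2x5. Involves strand 3? no. Count so far: 1
Gen 4: crossing 3x4. Involves strand 3? yes. Count so far: 2
Gen 5: crossing 4x3. Involves strand 3? yes. Count so far: 3
Gen 6: crossing 1x5. Involves strand 3? no. Count so far: 3
Gen 7: crossing 3x4. Involves strand 3? yes. Count so far: 4

Answer: 4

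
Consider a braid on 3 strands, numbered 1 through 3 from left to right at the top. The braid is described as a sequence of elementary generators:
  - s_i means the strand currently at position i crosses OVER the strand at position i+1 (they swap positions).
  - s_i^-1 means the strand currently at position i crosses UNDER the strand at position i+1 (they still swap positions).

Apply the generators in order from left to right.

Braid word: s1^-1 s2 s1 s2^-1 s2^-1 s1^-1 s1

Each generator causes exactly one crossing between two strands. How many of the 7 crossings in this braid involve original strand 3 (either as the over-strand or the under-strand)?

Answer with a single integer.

Gen 1: crossing 1x2. Involves strand 3? no. Count so far: 0
Gen 2: crossing 1x3. Involves strand 3? yes. Count so far: 1
Gen 3: crossing 2x3. Involves strand 3? yes. Count so far: 2
Gen 4: crossing 2x1. Involves strand 3? no. Count so far: 2
Gen 5: crossing 1x2. Involves strand 3? no. Count so far: 2
Gen 6: crossing 3x2. Involves strand 3? yes. Count so far: 3
Gen 7: crossing 2x3. Involves strand 3? yes. Count so far: 4

Answer: 4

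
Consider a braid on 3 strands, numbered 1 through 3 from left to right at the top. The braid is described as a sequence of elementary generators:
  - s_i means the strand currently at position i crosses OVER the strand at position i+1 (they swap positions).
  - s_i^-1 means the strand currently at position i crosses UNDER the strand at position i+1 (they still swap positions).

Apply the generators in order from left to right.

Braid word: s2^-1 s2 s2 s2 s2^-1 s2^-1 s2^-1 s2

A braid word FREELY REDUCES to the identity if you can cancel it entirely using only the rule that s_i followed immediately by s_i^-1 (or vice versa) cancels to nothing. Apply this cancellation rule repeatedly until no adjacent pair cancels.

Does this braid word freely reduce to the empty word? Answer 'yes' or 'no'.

Gen 1 (s2^-1): push. Stack: [s2^-1]
Gen 2 (s2): cancels prior s2^-1. Stack: []
Gen 3 (s2): push. Stack: [s2]
Gen 4 (s2): push. Stack: [s2 s2]
Gen 5 (s2^-1): cancels prior s2. Stack: [s2]
Gen 6 (s2^-1): cancels prior s2. Stack: []
Gen 7 (s2^-1): push. Stack: [s2^-1]
Gen 8 (s2): cancels prior s2^-1. Stack: []
Reduced word: (empty)

Answer: yes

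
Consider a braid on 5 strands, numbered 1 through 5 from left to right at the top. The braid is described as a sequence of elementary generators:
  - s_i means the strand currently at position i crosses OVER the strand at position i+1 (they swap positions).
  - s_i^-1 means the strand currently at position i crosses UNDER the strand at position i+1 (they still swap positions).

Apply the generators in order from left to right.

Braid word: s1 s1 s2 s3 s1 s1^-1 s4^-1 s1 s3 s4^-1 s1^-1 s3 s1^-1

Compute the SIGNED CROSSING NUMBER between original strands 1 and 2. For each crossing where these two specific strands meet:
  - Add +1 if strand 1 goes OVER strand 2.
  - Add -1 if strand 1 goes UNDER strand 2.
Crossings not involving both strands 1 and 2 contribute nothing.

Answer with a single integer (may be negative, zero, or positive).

Answer: 0

Derivation:
Gen 1: 1 over 2. Both 1&2? yes. Contrib: +1. Sum: 1
Gen 2: 2 over 1. Both 1&2? yes. Contrib: -1. Sum: 0
Gen 3: crossing 2x3. Both 1&2? no. Sum: 0
Gen 4: crossing 2x4. Both 1&2? no. Sum: 0
Gen 5: crossing 1x3. Both 1&2? no. Sum: 0
Gen 6: crossing 3x1. Both 1&2? no. Sum: 0
Gen 7: crossing 2x5. Both 1&2? no. Sum: 0
Gen 8: crossing 1x3. Both 1&2? no. Sum: 0
Gen 9: crossing 4x5. Both 1&2? no. Sum: 0
Gen 10: crossing 4x2. Both 1&2? no. Sum: 0
Gen 11: crossing 3x1. Both 1&2? no. Sum: 0
Gen 12: crossing 5x2. Both 1&2? no. Sum: 0
Gen 13: crossing 1x3. Both 1&2? no. Sum: 0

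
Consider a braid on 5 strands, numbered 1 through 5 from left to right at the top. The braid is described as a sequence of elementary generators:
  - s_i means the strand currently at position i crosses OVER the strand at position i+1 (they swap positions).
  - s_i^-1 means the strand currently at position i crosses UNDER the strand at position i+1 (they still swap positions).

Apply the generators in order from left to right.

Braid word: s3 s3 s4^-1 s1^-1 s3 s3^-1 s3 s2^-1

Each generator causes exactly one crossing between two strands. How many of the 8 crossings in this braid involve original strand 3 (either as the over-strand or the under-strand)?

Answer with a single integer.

Answer: 5

Derivation:
Gen 1: crossing 3x4. Involves strand 3? yes. Count so far: 1
Gen 2: crossing 4x3. Involves strand 3? yes. Count so far: 2
Gen 3: crossing 4x5. Involves strand 3? no. Count so far: 2
Gen 4: crossing 1x2. Involves strand 3? no. Count so far: 2
Gen 5: crossing 3x5. Involves strand 3? yes. Count so far: 3
Gen 6: crossing 5x3. Involves strand 3? yes. Count so far: 4
Gen 7: crossing 3x5. Involves strand 3? yes. Count so far: 5
Gen 8: crossing 1x5. Involves strand 3? no. Count so far: 5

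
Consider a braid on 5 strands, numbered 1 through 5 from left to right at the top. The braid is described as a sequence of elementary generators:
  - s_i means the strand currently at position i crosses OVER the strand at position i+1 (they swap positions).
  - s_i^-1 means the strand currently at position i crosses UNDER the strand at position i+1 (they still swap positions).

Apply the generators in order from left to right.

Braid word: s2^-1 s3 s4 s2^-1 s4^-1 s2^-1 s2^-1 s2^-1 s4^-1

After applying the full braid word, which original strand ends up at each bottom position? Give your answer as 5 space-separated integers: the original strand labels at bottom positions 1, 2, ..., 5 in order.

Gen 1 (s2^-1): strand 2 crosses under strand 3. Perm now: [1 3 2 4 5]
Gen 2 (s3): strand 2 crosses over strand 4. Perm now: [1 3 4 2 5]
Gen 3 (s4): strand 2 crosses over strand 5. Perm now: [1 3 4 5 2]
Gen 4 (s2^-1): strand 3 crosses under strand 4. Perm now: [1 4 3 5 2]
Gen 5 (s4^-1): strand 5 crosses under strand 2. Perm now: [1 4 3 2 5]
Gen 6 (s2^-1): strand 4 crosses under strand 3. Perm now: [1 3 4 2 5]
Gen 7 (s2^-1): strand 3 crosses under strand 4. Perm now: [1 4 3 2 5]
Gen 8 (s2^-1): strand 4 crosses under strand 3. Perm now: [1 3 4 2 5]
Gen 9 (s4^-1): strand 2 crosses under strand 5. Perm now: [1 3 4 5 2]

Answer: 1 3 4 5 2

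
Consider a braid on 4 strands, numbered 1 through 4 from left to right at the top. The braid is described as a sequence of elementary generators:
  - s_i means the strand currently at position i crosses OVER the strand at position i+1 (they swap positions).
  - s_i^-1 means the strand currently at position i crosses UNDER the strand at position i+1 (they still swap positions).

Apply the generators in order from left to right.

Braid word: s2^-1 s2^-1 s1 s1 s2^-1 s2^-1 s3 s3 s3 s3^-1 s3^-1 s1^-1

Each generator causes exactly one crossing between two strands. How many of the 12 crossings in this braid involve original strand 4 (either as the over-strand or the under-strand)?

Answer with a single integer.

Gen 1: crossing 2x3. Involves strand 4? no. Count so far: 0
Gen 2: crossing 3x2. Involves strand 4? no. Count so far: 0
Gen 3: crossing 1x2. Involves strand 4? no. Count so far: 0
Gen 4: crossing 2x1. Involves strand 4? no. Count so far: 0
Gen 5: crossing 2x3. Involves strand 4? no. Count so far: 0
Gen 6: crossing 3x2. Involves strand 4? no. Count so far: 0
Gen 7: crossing 3x4. Involves strand 4? yes. Count so far: 1
Gen 8: crossing 4x3. Involves strand 4? yes. Count so far: 2
Gen 9: crossing 3x4. Involves strand 4? yes. Count so far: 3
Gen 10: crossing 4x3. Involves strand 4? yes. Count so far: 4
Gen 11: crossing 3x4. Involves strand 4? yes. Count so far: 5
Gen 12: crossing 1x2. Involves strand 4? no. Count so far: 5

Answer: 5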